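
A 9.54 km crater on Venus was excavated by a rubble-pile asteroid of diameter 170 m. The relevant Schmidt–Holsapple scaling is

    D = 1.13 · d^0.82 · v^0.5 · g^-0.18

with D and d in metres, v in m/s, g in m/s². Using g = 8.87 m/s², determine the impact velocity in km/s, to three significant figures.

Rearranging for v: v = [D / (1.13 · 170^0.82 · 8.87^-0.18)]^(1/0.5).
D = 9540 m.
170^0.82 = 67.45
8.87^-0.18 = 0.6751
Denominator = 1.13 × 67.45 × 0.6751 = 51.46
D / 51.46 = 9540 / 51.46 = 185.4
v = 185.4^(1/0.5) = 185.4^2 = 34373 m/s

v ≈ 34.4 km/s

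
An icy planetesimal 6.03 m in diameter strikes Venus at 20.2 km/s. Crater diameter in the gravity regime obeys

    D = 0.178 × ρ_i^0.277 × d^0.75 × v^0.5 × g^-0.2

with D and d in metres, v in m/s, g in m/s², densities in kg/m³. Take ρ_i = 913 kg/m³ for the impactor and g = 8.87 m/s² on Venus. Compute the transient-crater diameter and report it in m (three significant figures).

In SI units: v = 20200 m/s.
ρ_i^0.277 = 913^0.277 = 6.608
d^0.75 = 6.03^0.75 = 3.848
v^0.5 = 20200^0.5 = 142.1
g^-0.2 = 8.87^-0.2 = 0.6463
D = 0.178 × 6.608 × 3.848 × 142.1 × 0.6463 = 415.7 m

D ≈ 416 m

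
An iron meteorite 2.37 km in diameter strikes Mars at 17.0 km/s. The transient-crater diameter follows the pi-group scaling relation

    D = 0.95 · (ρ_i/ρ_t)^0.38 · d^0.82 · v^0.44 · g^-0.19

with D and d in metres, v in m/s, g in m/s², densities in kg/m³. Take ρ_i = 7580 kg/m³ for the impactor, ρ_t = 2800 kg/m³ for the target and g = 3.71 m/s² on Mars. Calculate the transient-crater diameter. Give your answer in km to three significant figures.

D ≈ 46.0 km

In SI units: d = 2370 m, v = 17000 m/s.
(ρ_i/ρ_t)^0.38 = (7580/2800)^0.38 = 1.460
d^0.82 = 2370^0.82 = 585.2
v^0.44 = 17000^0.44 = 72.68
g^-0.19 = 3.71^-0.19 = 0.7795
D = 0.95 × 1.460 × 585.2 × 72.68 × 0.7795 = 45985 m
   = 45.98 km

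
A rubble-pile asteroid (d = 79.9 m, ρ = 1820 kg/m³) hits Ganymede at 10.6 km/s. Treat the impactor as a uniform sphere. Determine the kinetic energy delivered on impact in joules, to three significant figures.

E ≈ 2.73 × 10^16 J

v = 10600 m/s.
Mass m = (π/6) ρ d³ = (π/6) × 1820 × (79.9)³ = 4.861 × 10^8 kg
E = ½ m v² = 0.5 × 4.861 × 10^8 × (10600)² = 2.731 × 10^16 J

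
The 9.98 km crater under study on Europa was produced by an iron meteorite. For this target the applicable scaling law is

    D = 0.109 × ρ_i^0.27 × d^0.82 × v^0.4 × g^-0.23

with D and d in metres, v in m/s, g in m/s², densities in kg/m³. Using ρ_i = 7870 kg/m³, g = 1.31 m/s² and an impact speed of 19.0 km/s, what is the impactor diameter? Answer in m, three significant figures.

d ≈ 517 m

Rearranging for d: d = [D / (0.109 · 7870^0.27 · 19000^0.4 · 1.31^-0.23)]^(1/0.82).
D = 9980 m.
7870^0.27 = 11.27
19000^0.4 = 51.46
1.31^-0.23 = 0.9398
Denominator = 0.109 × 11.27 × 51.46 × 0.9398 = 59.41
D / 59.41 = 9980 / 59.41 = 168.0
d = 168.0^(1/0.82) = 168.0^1.2195 = 517.3 m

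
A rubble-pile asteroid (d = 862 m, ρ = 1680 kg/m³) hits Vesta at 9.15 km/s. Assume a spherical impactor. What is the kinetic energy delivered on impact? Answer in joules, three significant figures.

E ≈ 2.36 × 10^19 J

v = 9150 m/s.
Mass m = (π/6) ρ d³ = (π/6) × 1680 × (862)³ = 5.634 × 10^11 kg
E = ½ m v² = 0.5 × 5.634 × 10^11 × (9150)² = 2.358 × 10^19 J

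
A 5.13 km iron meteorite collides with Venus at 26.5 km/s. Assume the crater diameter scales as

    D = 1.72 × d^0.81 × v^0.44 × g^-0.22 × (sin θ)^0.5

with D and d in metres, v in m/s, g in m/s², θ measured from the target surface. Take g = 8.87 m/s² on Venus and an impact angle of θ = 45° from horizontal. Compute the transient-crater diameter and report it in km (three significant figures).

D ≈ 80.0 km

In SI units: d = 5130 m, v = 26500 m/s.
d^0.81 = 5130^0.81 = 1012
v^0.44 = 26500^0.44 = 88.35
g^-0.22 = 8.87^-0.22 = 0.6187
(sin 45°)^0.5 = 0.7071^0.5 = 0.8409
D = 1.72 × 1012 × 88.35 × 0.6187 × 0.8409 = 80009 m
   = 80.01 km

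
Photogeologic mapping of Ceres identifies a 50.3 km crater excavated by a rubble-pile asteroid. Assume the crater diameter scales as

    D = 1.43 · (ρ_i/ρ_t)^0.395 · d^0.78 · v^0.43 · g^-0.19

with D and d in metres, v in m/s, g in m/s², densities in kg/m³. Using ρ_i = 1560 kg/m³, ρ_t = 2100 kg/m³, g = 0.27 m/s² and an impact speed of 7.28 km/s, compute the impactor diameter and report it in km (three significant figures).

d ≈ 4.23 km

Rearranging for d: d = [D / (1.43 · (1560/2100)^0.395 · 7280^0.43 · 0.27^-0.19)]^(1/0.78).
D = 50300 m.
(1560/2100)^0.395 = 0.8892
7280^0.43 = 45.78
0.27^-0.19 = 1.282
Denominator = 1.43 × 0.8892 × 45.78 × 1.282 = 74.63
D / 74.63 = 50300 / 74.63 = 674.0
d = 674.0^(1/0.78) = 674.0^1.2821 = 4233 m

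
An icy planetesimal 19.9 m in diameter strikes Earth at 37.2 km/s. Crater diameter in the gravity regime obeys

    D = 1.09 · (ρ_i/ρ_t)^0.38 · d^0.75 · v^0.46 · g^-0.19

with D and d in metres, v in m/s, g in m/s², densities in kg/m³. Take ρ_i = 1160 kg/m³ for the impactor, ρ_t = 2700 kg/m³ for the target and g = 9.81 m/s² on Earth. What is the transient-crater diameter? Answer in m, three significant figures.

In SI units: v = 37200 m/s.
(ρ_i/ρ_t)^0.38 = (1160/2700)^0.38 = 0.7254
d^0.75 = 19.9^0.75 = 9.422
v^0.46 = 37200^0.46 = 126.6
g^-0.19 = 9.81^-0.19 = 0.6480
D = 1.09 × 0.7254 × 9.422 × 126.6 × 0.6480 = 611.2 m

D ≈ 611 m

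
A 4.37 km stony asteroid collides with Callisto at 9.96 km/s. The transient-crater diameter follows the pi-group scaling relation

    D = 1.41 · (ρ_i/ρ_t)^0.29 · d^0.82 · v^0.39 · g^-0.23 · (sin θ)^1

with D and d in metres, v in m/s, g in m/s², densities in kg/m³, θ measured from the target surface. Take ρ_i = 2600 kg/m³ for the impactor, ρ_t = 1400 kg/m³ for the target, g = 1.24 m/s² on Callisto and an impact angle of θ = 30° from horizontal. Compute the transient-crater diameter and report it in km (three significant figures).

In SI units: d = 4370 m, v = 9960 m/s.
(ρ_i/ρ_t)^0.29 = (2600/1400)^0.29 = 1.197
d^0.82 = 4370^0.82 = 966.5
v^0.39 = 9960^0.39 = 36.25
g^-0.23 = 1.24^-0.23 = 0.9517
(sin 30°)^1 = 0.5000^1 = 0.5000
D = 1.41 × 1.197 × 966.5 × 36.25 × 0.9517 × 0.5000 = 28138 m
   = 28.14 km

D ≈ 28.1 km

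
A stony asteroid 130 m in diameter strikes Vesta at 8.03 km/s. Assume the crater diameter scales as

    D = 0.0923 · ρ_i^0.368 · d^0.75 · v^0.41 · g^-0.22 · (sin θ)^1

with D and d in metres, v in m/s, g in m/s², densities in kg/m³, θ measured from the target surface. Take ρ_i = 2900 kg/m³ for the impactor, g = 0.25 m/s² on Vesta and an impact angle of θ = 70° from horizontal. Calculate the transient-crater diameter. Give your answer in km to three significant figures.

D ≈ 3.40 km

In SI units: v = 8030 m/s.
ρ_i^0.368 = 2900^0.368 = 18.80
d^0.75 = 130^0.75 = 38.50
v^0.41 = 8030^0.41 = 39.90
g^-0.22 = 0.25^-0.22 = 1.357
(sin 70°)^1 = 0.9397^1 = 0.9397
D = 0.0923 × 18.80 × 38.50 × 39.90 × 1.357 × 0.9397 = 3399 m
   = 3.399 km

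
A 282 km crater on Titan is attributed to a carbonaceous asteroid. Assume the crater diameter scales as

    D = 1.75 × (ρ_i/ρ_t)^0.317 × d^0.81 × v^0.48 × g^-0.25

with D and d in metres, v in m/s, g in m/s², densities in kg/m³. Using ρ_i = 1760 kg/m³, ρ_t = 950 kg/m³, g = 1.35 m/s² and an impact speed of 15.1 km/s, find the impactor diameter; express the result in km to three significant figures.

d ≈ 7.72 km

Rearranging for d: d = [D / (1.75 · (1760/950)^0.317 · 15100^0.48 · 1.35^-0.25)]^(1/0.81).
D = 282000 m.
(1760/950)^0.317 = 1.216
15100^0.48 = 101.4
1.35^-0.25 = 0.9277
Denominator = 1.75 × 1.216 × 101.4 × 0.9277 = 200.2
D / 200.2 = 282000 / 200.2 = 1409
d = 1409^(1/0.81) = 1409^1.2346 = 7721 m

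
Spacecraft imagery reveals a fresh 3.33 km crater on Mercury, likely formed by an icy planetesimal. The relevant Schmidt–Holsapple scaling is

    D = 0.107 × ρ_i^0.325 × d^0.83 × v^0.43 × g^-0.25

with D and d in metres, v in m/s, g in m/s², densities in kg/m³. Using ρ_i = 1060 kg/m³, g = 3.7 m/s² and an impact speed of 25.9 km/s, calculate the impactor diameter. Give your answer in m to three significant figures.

Rearranging for d: d = [D / (0.107 · 1060^0.325 · 25900^0.43 · 3.7^-0.25)]^(1/0.83).
D = 3330 m.
1060^0.325 = 9.621
25900^0.43 = 79.02
3.7^-0.25 = 0.7210
Denominator = 0.107 × 9.621 × 79.02 × 0.7210 = 58.65
D / 58.65 = 3330 / 58.65 = 56.78
d = 56.78^(1/0.83) = 56.78^1.2048 = 129.9 m

d ≈ 130 m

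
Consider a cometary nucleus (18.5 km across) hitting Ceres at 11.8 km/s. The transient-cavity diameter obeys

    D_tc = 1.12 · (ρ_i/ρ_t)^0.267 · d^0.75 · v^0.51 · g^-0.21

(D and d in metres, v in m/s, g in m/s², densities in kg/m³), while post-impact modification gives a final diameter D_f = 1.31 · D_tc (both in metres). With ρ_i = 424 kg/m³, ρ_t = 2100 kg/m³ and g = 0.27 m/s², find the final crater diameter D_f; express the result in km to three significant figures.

In SI: d = 18500 m, v = 11800 m/s.
(ρ_i/ρ_t)^0.267 = (424/2100)^0.267 = 0.6523
d^0.75 = 18500^0.75 = 1586
v^0.51 = 11800^0.51 = 119.3
g^-0.21 = 0.27^-0.21 = 1.316
D_tc = 1.12 × 0.6523 × 1586 × 119.3 × 1.316 = 1.819 × 10^5 m
D_f = 1.31 × 1.819 × 10^5 = 2.383 × 10^5 m
     = 238.3 km

D_f ≈ 238 km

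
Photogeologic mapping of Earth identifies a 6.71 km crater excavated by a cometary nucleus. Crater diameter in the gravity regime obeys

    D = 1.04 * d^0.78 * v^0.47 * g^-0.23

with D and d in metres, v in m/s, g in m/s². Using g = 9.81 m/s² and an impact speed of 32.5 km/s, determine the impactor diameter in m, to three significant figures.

d ≈ 287 m

Rearranging for d: d = [D / (1.04 · 32500^0.47 · 9.81^-0.23)]^(1/0.78).
D = 6710 m.
32500^0.47 = 132.0
9.81^-0.23 = 0.5914
Denominator = 1.04 × 132.0 × 0.5914 = 81.19
D / 81.19 = 6710 / 81.19 = 82.65
d = 82.65^(1/0.78) = 82.65^1.2821 = 287.1 m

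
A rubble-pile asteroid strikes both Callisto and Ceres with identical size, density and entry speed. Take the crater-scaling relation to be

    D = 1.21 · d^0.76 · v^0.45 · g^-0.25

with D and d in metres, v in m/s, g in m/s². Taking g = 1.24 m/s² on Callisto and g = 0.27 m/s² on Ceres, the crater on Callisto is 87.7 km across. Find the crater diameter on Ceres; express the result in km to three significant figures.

D ≈ 128 km

All impactor-dependent factors cancel in the ratio, leaving D_Ceres/D_Callisto = (g_Ceres/g_Callisto)^-0.25.
(0.27/1.24)^-0.25 = 0.2177^-0.25 = 1.464
D_Ceres = 1.464 × 87.7 km = 128 km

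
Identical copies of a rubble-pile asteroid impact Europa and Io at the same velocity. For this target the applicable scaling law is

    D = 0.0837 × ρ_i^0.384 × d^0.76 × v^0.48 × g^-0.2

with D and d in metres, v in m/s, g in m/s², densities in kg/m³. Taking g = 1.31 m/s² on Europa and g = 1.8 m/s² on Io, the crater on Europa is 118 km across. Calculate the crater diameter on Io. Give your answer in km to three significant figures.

D ≈ 111 km

All impactor-dependent factors cancel in the ratio, leaving D_Io/D_Europa = (g_Io/g_Europa)^-0.2.
(1.8/1.31)^-0.2 = 1.374^-0.2 = 0.9384
D_Io = 0.9384 × 118 km = 111 km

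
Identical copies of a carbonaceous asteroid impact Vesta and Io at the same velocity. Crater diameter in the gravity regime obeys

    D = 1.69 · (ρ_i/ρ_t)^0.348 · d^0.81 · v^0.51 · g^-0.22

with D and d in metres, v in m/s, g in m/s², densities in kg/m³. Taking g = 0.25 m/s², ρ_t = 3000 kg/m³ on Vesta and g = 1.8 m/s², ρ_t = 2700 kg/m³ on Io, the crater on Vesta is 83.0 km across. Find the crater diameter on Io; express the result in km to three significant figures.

D ≈ 55.8 km

The impactor-only factors (d, v, ρ_i) cancel in the ratio, leaving D_Io/D_Vesta = (g_Io/g_Vesta)^-0.22 · (ρ_t,Vesta/ρ_t,Io)^0.348.
(1.8/0.25)^-0.22 = 7.200^-0.22 = 0.6477
(3000/2700)^0.348 = 1.111^0.348 = 1.037
Ratio = 0.6477 × 1.037 = 0.6717
D_Io = 0.6717 × 83.0 km = 55.8 km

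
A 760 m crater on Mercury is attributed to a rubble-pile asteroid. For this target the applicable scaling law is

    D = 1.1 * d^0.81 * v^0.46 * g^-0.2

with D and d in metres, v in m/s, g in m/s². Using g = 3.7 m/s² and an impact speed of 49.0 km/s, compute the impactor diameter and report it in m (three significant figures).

Rearranging for d: d = [D / (1.1 · 49000^0.46 · 3.7^-0.2)]^(1/0.81).
49000^0.46 = 143.7
3.7^-0.2 = 0.7698
Denominator = 1.1 × 143.7 × 0.7698 = 121.7
D / 121.7 = 760 / 121.7 = 6.245
d = 6.245^(1/0.81) = 6.245^1.2346 = 9.598 m

d ≈ 9.60 m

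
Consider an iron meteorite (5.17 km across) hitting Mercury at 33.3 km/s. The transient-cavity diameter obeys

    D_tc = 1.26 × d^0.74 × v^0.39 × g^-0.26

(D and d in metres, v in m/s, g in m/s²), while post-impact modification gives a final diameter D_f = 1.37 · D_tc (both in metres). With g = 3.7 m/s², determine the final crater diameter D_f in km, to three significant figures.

In SI: d = 5170 m, v = 33300 m/s.
d^0.74 = 5170^0.74 = 559.7
v^0.39 = 33300^0.39 = 58.04
g^-0.26 = 3.7^-0.26 = 0.7117
D_tc = 1.26 × 559.7 × 58.04 × 0.7117 = 29130 m
D_f = 1.37 × 29130 = 39908 m
     = 39.91 km

D_f ≈ 39.9 km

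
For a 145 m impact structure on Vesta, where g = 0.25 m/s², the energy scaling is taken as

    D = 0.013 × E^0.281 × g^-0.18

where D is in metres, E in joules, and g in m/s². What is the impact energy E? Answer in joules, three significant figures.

Rearranging: E = [D / (0.013 · g^-0.18)]^(1/0.281).
g^-0.18 = 0.25^-0.18 = 1.283
D / (0.013 × 1.283) = 145 / (0.01668) = 8.693 × 10^3
E = (8.693 × 10^3)^3.5587 = 1.043 × 10^14 J

E ≈ 1.04 × 10^14 J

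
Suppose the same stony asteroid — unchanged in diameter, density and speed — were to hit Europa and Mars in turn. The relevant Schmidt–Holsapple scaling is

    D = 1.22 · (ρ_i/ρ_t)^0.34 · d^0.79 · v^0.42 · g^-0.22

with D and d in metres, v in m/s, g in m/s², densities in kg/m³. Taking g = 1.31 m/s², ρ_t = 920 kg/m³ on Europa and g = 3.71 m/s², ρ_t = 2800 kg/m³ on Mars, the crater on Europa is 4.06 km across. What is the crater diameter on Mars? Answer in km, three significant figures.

D ≈ 2.21 km

The impactor-only factors (d, v, ρ_i) cancel in the ratio, leaving D_Mars/D_Europa = (g_Mars/g_Europa)^-0.22 · (ρ_t,Europa/ρ_t,Mars)^0.34.
(3.71/1.31)^-0.22 = 2.832^-0.22 = 0.7953
(920/2800)^0.34 = 0.3286^0.34 = 0.6850
Ratio = 0.7953 × 0.6850 = 0.5448
D_Mars = 0.5448 × 4.06 km = 2.21 km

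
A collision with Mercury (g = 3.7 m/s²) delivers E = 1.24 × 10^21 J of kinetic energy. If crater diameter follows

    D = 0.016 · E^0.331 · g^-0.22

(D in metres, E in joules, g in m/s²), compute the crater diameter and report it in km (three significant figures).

D ≈ 115 km

E^0.331 = (1.24 × 10^21)^0.331 = 9.592 × 10^6
g^-0.22 = 3.7^-0.22 = 0.7499
D = 0.016 × 9.592 × 10^6 × 0.7499 = 1.151 × 10^5 m
   = 115.1 km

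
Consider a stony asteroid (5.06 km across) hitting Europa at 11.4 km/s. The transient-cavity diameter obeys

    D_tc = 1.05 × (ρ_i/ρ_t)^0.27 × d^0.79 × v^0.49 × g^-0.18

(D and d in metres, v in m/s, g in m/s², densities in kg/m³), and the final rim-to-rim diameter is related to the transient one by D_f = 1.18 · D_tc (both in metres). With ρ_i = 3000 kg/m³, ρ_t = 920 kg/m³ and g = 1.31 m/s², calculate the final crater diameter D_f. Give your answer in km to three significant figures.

D_f ≈ 133 km

In SI: d = 5060 m, v = 11400 m/s.
(ρ_i/ρ_t)^0.27 = (3000/920)^0.27 = 1.376
d^0.79 = 5060^0.79 = 843.9
v^0.49 = 11400^0.49 = 97.25
g^-0.18 = 1.31^-0.18 = 0.9526
D_tc = 1.05 × 1.376 × 843.9 × 97.25 × 0.9526 = 1.130 × 10^5 m
D_f = 1.18 × 1.130 × 10^5 = 1.333 × 10^5 m
     = 133.3 km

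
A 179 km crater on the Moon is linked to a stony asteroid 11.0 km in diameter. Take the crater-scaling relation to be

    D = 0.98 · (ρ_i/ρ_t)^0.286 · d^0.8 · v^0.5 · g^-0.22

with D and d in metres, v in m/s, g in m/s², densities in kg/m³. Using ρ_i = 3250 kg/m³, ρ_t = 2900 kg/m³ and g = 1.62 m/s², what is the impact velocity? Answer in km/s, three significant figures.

Rearranging for v: v = [D / (0.98 · (3250/2900)^0.286 · 11000^0.8 · 1.62^-0.22)]^(1/0.5).
D = 179000 m.
(3250/2900)^0.286 = 1.033
11000^0.8 = 1710
1.62^-0.22 = 0.8993
Denominator = 0.98 × 1.033 × 1710 × 0.8993 = 1557
D / 1557 = 179000 / 1557 = 115.0
v = 115.0^(1/0.5) = 115.0^2 = 13225 m/s

v ≈ 13.2 km/s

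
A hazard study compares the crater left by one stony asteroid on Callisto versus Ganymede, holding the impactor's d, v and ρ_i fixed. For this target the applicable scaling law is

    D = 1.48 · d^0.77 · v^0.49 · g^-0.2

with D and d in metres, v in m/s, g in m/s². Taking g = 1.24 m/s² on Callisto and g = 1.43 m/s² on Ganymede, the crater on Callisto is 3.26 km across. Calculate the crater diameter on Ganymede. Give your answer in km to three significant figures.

All impactor-dependent factors cancel in the ratio, leaving D_Ganymede/D_Callisto = (g_Ganymede/g_Callisto)^-0.2.
(1.43/1.24)^-0.2 = 1.153^-0.2 = 0.9719
D_Ganymede = 0.9719 × 3.26 km = 3.17 km

D ≈ 3.17 km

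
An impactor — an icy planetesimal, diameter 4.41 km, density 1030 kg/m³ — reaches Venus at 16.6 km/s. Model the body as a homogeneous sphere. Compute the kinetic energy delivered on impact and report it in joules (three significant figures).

E ≈ 6.37 × 10^21 J

d = 4410 m; v = 16600 m/s.
Mass m = (π/6) ρ d³ = (π/6) × 1030 × (4410)³ = 4.625 × 10^13 kg
E = ½ m v² = 0.5 × 4.625 × 10^13 × (16600)² = 6.372 × 10^21 J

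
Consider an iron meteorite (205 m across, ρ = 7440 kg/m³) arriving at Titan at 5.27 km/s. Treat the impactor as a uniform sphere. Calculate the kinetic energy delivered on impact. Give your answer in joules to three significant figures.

v = 5270 m/s.
Mass m = (π/6) ρ d³ = (π/6) × 7440 × (205)³ = 3.356 × 10^10 kg
E = ½ m v² = 0.5 × 3.356 × 10^10 × (5270)² = 4.660 × 10^17 J

E ≈ 4.66 × 10^17 J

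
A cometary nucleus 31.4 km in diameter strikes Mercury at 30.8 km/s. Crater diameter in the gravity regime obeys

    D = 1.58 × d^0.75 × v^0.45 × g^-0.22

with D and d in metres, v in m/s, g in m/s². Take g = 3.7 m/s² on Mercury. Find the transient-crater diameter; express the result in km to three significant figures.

In SI units: d = 31400 m, v = 30800 m/s.
d^0.75 = 31400^0.75 = 2359
v^0.45 = 30800^0.45 = 104.7
g^-0.22 = 3.7^-0.22 = 0.7499
D = 1.58 × 2359 × 104.7 × 0.7499 = 2.926 × 10^5 m
   = 292.6 km

D ≈ 293 km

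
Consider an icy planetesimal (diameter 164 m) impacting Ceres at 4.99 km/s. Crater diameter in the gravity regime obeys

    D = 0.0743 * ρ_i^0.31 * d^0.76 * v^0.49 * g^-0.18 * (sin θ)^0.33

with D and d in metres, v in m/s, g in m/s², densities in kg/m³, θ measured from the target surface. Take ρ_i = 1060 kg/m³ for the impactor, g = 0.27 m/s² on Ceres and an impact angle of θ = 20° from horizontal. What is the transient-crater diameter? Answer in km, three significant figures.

D ≈ 1.79 km

In SI units: v = 4990 m/s.
ρ_i^0.31 = 1060^0.31 = 8.667
d^0.76 = 164^0.76 = 48.23
v^0.49 = 4990^0.49 = 64.87
g^-0.18 = 0.27^-0.18 = 1.266
(sin 20°)^0.33 = 0.3420^0.33 = 0.7018
D = 0.0743 × 8.667 × 48.23 × 64.87 × 1.266 × 0.7018 = 1790 m
   = 1.790 km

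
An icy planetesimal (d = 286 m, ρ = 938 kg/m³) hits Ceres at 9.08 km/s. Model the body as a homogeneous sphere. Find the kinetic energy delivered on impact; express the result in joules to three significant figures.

v = 9080 m/s.
Mass m = (π/6) ρ d³ = (π/6) × 938 × (286)³ = 1.149 × 10^10 kg
E = ½ m v² = 0.5 × 1.149 × 10^10 × (9080)² = 4.737 × 10^17 J

E ≈ 4.74 × 10^17 J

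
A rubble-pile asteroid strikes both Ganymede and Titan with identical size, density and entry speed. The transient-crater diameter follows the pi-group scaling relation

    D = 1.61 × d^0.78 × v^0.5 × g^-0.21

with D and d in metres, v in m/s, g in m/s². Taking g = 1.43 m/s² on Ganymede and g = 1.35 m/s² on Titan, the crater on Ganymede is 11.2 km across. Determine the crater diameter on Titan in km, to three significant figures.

All impactor-dependent factors cancel in the ratio, leaving D_Titan/D_Ganymede = (g_Titan/g_Ganymede)^-0.21.
(1.35/1.43)^-0.21 = 0.9441^-0.21 = 1.012
D_Titan = 1.012 × 11.2 km = 11.3 km

D ≈ 11.3 km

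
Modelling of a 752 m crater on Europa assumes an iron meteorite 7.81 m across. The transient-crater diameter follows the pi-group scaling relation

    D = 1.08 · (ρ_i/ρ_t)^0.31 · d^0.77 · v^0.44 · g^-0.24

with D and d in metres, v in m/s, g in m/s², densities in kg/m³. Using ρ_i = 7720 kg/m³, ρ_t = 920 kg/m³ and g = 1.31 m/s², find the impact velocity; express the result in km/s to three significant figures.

v ≈ 20.5 km/s

Rearranging for v: v = [D / (1.08 · (7720/920)^0.31 · 7.81^0.77 · 1.31^-0.24)]^(1/0.44).
(7720/920)^0.31 = 1.934
7.81^0.77 = 4.868
1.31^-0.24 = 0.9372
Denominator = 1.08 × 1.934 × 4.868 × 0.9372 = 9.529
D / 9.529 = 752 / 9.529 = 78.92
v = 78.92^(1/0.44) = 78.92^2.2727 = 20499 m/s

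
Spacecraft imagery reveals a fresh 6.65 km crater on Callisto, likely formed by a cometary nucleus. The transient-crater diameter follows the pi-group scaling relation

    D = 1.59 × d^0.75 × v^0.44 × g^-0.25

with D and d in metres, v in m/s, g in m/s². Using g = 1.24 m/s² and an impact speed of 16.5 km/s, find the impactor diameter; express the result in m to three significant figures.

Rearranging for d: d = [D / (1.59 · 16500^0.44 · 1.24^-0.25)]^(1/0.75).
D = 6650 m.
16500^0.44 = 71.73
1.24^-0.25 = 0.9476
Denominator = 1.59 × 71.73 × 0.9476 = 108.1
D / 108.1 = 6650 / 108.1 = 61.52
d = 61.52^(1/0.75) = 61.52^1.3333 = 242.8 m

d ≈ 243 m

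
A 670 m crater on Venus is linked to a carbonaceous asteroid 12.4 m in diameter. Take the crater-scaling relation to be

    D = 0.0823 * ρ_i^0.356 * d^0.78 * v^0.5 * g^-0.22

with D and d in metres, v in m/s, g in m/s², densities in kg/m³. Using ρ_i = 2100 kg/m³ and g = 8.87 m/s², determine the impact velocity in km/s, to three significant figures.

Rearranging for v: v = [D / (0.0823 · 2100^0.356 · 12.4^0.78 · 8.87^-0.22)]^(1/0.5).
2100^0.356 = 15.23
12.4^0.78 = 7.126
8.87^-0.22 = 0.6187
Denominator = 0.0823 × 15.23 × 7.126 × 0.6187 = 5.526
D / 5.526 = 670 / 5.526 = 121.2
v = 121.2^(1/0.5) = 121.2^2 = 14689 m/s

v ≈ 14.7 km/s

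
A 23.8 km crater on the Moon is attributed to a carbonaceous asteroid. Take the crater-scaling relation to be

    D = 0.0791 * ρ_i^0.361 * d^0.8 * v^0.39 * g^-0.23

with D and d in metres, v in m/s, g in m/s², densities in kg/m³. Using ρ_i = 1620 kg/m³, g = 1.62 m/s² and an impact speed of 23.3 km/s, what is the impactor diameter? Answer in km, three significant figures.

d ≈ 2.14 km

Rearranging for d: d = [D / (0.0791 · 1620^0.361 · 23300^0.39 · 1.62^-0.23)]^(1/0.8).
D = 23800 m.
1620^0.361 = 14.41
23300^0.39 = 50.50
1.62^-0.23 = 0.8950
Denominator = 0.0791 × 14.41 × 50.50 × 0.8950 = 51.52
D / 51.52 = 23800 / 51.52 = 462.0
d = 462.0^(1/0.8) = 462.0^1.25 = 2142 m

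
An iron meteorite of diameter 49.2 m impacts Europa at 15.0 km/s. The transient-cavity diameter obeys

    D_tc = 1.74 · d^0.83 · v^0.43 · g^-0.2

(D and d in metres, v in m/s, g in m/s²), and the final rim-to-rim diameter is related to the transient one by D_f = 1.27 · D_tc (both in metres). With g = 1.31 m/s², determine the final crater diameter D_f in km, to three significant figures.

D_f ≈ 3.32 km

v = 15000 m/s.
d^0.83 = 49.2^0.83 = 25.37
v^0.43 = 15000^0.43 = 62.48
g^-0.2 = 1.31^-0.2 = 0.9474
D_tc = 1.74 × 25.37 × 62.48 × 0.9474 = 2613 m
D_f = 1.27 × 2613 = 3319 m
     = 3.319 km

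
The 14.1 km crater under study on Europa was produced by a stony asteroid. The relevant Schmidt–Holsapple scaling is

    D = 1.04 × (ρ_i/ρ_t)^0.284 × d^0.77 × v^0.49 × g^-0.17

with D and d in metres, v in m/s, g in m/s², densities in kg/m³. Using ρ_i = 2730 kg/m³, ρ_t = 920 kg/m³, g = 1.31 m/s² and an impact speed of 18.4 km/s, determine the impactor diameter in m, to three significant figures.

d ≈ 319 m

Rearranging for d: d = [D / (1.04 · (2730/920)^0.284 · 18400^0.49 · 1.31^-0.17)]^(1/0.77).
D = 14100 m.
(2730/920)^0.284 = 1.362
18400^0.49 = 123.0
1.31^-0.17 = 0.9551
Denominator = 1.04 × 1.362 × 123.0 × 0.9551 = 166.4
D / 166.4 = 14100 / 166.4 = 84.74
d = 84.74^(1/0.77) = 84.74^1.2987 = 319.2 m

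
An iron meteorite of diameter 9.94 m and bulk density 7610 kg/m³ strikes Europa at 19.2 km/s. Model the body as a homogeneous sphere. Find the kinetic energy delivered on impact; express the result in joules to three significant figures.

E ≈ 7.21 × 10^14 J

v = 19200 m/s.
Mass m = (π/6) ρ d³ = (π/6) × 7610 × (9.94)³ = 3.913 × 10^6 kg
E = ½ m v² = 0.5 × 3.913 × 10^6 × (19200)² = 7.212 × 10^14 J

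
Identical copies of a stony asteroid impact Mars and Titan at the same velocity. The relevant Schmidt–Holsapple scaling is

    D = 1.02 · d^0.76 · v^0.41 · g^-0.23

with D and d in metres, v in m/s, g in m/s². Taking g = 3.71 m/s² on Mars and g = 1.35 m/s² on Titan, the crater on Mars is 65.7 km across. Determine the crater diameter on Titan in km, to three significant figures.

All impactor-dependent factors cancel in the ratio, leaving D_Titan/D_Mars = (g_Titan/g_Mars)^-0.23.
(1.35/3.71)^-0.23 = 0.3639^-0.23 = 1.262
D_Titan = 1.262 × 65.7 km = 82.9 km

D ≈ 82.9 km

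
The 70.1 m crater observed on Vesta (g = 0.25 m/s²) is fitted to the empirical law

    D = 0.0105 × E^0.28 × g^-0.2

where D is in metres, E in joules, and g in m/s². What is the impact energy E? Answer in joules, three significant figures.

E ≈ 1.69 × 10^13 J

Rearranging: E = [D / (0.0105 · g^-0.2)]^(1/0.28).
g^-0.2 = 0.25^-0.2 = 1.320
D / (0.0105 × 1.320) = 70.1 / (0.01386) = 5.058 × 10^3
E = (5.058 × 10^3)^3.5714 = 1.692 × 10^13 J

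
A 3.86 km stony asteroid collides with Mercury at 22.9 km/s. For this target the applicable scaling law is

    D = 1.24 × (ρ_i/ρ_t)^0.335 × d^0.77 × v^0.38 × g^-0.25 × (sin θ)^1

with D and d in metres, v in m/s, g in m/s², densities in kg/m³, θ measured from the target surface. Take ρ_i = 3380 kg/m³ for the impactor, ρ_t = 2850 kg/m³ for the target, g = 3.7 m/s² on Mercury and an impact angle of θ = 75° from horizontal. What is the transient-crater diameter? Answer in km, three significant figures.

In SI units: d = 3860 m, v = 22900 m/s.
(ρ_i/ρ_t)^0.335 = (3380/2850)^0.335 = 1.059
d^0.77 = 3860^0.77 = 577.7
v^0.38 = 22900^0.38 = 45.37
g^-0.25 = 3.7^-0.25 = 0.7210
(sin 75°)^1 = 0.9659^1 = 0.9659
D = 1.24 × 1.059 × 577.7 × 45.37 × 0.7210 × 0.9659 = 23969 m
   = 23.97 km

D ≈ 24.0 km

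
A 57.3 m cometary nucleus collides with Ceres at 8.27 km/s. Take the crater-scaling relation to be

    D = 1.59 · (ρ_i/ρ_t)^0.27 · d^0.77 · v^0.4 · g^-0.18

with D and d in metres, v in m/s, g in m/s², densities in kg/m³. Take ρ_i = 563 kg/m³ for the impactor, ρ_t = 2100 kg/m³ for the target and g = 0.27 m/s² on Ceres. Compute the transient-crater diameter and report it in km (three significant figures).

D ≈ 1.18 km

In SI units: v = 8270 m/s.
(ρ_i/ρ_t)^0.27 = (563/2100)^0.27 = 0.7009
d^0.77 = 57.3^0.77 = 22.58
v^0.4 = 8270^0.4 = 36.90
g^-0.18 = 0.27^-0.18 = 1.266
D = 1.59 × 0.7009 × 22.58 × 36.90 × 1.266 = 1176 m
   = 1.176 km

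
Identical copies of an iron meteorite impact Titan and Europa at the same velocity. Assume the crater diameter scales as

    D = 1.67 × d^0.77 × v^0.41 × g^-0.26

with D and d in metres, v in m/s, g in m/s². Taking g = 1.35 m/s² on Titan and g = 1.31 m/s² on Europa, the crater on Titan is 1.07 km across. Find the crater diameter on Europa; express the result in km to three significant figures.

All impactor-dependent factors cancel in the ratio, leaving D_Europa/D_Titan = (g_Europa/g_Titan)^-0.26.
(1.31/1.35)^-0.26 = 0.9704^-0.26 = 1.008
D_Europa = 1.008 × 1.07 km = 1.08 km

D ≈ 1.08 km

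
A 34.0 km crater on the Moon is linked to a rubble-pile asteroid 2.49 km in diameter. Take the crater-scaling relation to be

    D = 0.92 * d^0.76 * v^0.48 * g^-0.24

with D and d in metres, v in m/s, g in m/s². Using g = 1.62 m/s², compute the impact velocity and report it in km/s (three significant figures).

Rearranging for v: v = [D / (0.92 · 2490^0.76 · 1.62^-0.24)]^(1/0.48).
D = 34000 m.
2490^0.76 = 381.2
1.62^-0.24 = 0.8907
Denominator = 0.92 × 381.2 × 0.8907 = 312.4
D / 312.4 = 34000 / 312.4 = 108.8
v = 108.8^(1/0.48) = 108.8^2.0833 = 17495 m/s

v ≈ 17.5 km/s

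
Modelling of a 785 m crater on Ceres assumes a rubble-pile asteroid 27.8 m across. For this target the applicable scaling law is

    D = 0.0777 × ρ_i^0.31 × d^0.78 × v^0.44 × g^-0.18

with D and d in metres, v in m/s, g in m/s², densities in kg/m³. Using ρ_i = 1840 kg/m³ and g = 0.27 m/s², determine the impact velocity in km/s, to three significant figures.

v ≈ 10.2 km/s

Rearranging for v: v = [D / (0.0777 · 1840^0.31 · 27.8^0.78 · 0.27^-0.18)]^(1/0.44).
1840^0.31 = 10.28
27.8^0.78 = 13.38
0.27^-0.18 = 1.266
Denominator = 0.0777 × 10.28 × 13.38 × 1.266 = 13.53
D / 13.53 = 785 / 13.53 = 58.02
v = 58.02^(1/0.44) = 58.02^2.2727 = 10188 m/s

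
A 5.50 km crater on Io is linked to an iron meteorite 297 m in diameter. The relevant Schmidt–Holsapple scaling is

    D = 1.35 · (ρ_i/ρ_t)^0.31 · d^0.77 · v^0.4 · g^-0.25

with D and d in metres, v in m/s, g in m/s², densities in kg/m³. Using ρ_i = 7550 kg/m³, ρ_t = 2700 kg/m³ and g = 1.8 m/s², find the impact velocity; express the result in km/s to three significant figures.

Rearranging for v: v = [D / (1.35 · (7550/2700)^0.31 · 297^0.77 · 1.8^-0.25)]^(1/0.4).
D = 5500 m.
(7550/2700)^0.31 = 1.375
297^0.77 = 80.17
1.8^-0.25 = 0.8633
Denominator = 1.35 × 1.375 × 80.17 × 0.8633 = 128.5
D / 128.5 = 5500 / 128.5 = 42.80
v = 42.80^(1/0.4) = 42.80^2.5 = 11984 m/s

v ≈ 12.0 km/s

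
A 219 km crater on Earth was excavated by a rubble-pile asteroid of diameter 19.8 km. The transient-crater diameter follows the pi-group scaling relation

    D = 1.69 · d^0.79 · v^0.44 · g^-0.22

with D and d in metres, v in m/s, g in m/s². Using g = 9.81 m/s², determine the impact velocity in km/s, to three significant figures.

v ≈ 25.2 km/s

Rearranging for v: v = [D / (1.69 · 19800^0.79 · 9.81^-0.22)]^(1/0.44).
D = 219000 m.
19800^0.79 = 2480
9.81^-0.22 = 0.6051
Denominator = 1.69 × 2480 × 0.6051 = 2536
D / 2536 = 219000 / 2536 = 86.36
v = 86.36^(1/0.44) = 86.36^2.2727 = 25157 m/s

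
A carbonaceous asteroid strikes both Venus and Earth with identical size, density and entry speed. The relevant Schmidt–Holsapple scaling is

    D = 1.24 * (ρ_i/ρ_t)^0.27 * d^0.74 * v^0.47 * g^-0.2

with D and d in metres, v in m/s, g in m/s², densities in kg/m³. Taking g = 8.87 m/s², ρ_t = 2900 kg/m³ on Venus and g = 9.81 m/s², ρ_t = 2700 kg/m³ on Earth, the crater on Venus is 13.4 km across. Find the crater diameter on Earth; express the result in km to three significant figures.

The impactor-only factors (d, v, ρ_i) cancel in the ratio, leaving D_Earth/D_Venus = (g_Earth/g_Venus)^-0.2 · (ρ_t,Venus/ρ_t,Earth)^0.27.
(9.81/8.87)^-0.2 = 1.106^-0.2 = 0.9801
(2900/2700)^0.27 = 1.074^0.27 = 1.019
Ratio = 0.9801 × 1.019 = 0.9987
D_Earth = 0.9987 × 13.4 km = 13.4 km

D ≈ 13.4 km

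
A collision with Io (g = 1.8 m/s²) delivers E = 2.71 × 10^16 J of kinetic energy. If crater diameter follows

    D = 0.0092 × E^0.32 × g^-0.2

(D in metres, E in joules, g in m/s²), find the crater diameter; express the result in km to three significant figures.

D ≈ 1.48 km

E^0.32 = (2.71 × 10^16)^0.32 = 1.814 × 10^5
g^-0.2 = 1.8^-0.2 = 0.8891
D = 0.0092 × 1.814 × 10^5 × 0.8891 = 1484 m
   = 1.484 km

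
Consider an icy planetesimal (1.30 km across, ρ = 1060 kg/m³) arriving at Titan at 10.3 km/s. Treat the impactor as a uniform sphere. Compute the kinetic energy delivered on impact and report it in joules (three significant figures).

d = 1300 m; v = 10300 m/s.
Mass m = (π/6) ρ d³ = (π/6) × 1060 × (1300)³ = 1.219 × 10^12 kg
E = ½ m v² = 0.5 × 1.219 × 10^12 × (10300)² = 6.466 × 10^19 J

E ≈ 6.47 × 10^19 J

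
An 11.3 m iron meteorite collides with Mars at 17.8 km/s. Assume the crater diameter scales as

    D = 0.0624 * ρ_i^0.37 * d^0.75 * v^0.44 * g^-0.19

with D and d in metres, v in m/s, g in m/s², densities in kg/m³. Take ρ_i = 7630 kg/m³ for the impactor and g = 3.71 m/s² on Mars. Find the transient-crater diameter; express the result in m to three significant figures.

D ≈ 607 m

In SI units: v = 17800 m/s.
ρ_i^0.37 = 7630^0.37 = 27.32
d^0.75 = 11.3^0.75 = 6.163
v^0.44 = 17800^0.44 = 74.16
g^-0.19 = 3.71^-0.19 = 0.7795
D = 0.0624 × 27.32 × 6.163 × 74.16 × 0.7795 = 607.4 m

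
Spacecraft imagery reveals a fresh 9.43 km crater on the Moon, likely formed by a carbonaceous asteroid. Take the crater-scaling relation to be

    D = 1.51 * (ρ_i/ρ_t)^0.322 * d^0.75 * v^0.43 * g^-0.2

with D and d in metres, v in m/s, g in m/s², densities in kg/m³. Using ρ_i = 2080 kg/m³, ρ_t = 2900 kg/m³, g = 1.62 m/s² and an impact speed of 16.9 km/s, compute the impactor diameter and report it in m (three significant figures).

d ≈ 568 m

Rearranging for d: d = [D / (1.51 · (2080/2900)^0.322 · 16900^0.43 · 1.62^-0.2)]^(1/0.75).
D = 9430 m.
(2080/2900)^0.322 = 0.8985
16900^0.43 = 65.76
1.62^-0.2 = 0.9080
Denominator = 1.51 × 0.8985 × 65.76 × 0.9080 = 81.01
D / 81.01 = 9430 / 81.01 = 116.4
d = 116.4^(1/0.75) = 116.4^1.3333 = 568.2 m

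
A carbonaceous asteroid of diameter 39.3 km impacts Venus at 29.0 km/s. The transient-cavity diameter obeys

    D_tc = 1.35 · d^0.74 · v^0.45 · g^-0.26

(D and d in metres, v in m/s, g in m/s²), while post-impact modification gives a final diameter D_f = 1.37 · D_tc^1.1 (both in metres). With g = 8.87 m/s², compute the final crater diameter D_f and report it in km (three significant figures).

In SI: d = 39300 m, v = 29000 m/s.
d^0.74 = 39300^0.74 = 2511
v^0.45 = 29000^0.45 = 101.9
g^-0.26 = 8.87^-0.26 = 0.5669
D_tc = 1.35 × 2511 × 101.9 × 0.5669 = 1.958 × 10^5 m
D_f = 1.37 × (1.958 × 10^5)^1.1 = 9.072 × 10^5 m
     = 907.2 km

D_f ≈ 907 km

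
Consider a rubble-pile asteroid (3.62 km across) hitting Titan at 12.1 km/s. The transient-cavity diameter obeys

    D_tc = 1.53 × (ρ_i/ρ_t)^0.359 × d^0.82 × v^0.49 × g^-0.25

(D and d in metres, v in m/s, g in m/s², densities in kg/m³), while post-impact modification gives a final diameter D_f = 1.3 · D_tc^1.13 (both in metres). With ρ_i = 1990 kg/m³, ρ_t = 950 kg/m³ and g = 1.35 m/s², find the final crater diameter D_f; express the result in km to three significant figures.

D_f ≈ 942 km

In SI: d = 3620 m, v = 12100 m/s.
(ρ_i/ρ_t)^0.359 = (1990/950)^0.359 = 1.304
d^0.82 = 3620^0.82 = 828.2
v^0.49 = 12100^0.49 = 100.1
g^-0.25 = 1.35^-0.25 = 0.9277
D_tc = 1.53 × 1.304 × 828.2 × 100.1 × 0.9277 = 1.534 × 10^5 m
D_f = 1.3 × (1.534 × 10^5)^1.13 = 9.417 × 10^5 m
     = 941.7 km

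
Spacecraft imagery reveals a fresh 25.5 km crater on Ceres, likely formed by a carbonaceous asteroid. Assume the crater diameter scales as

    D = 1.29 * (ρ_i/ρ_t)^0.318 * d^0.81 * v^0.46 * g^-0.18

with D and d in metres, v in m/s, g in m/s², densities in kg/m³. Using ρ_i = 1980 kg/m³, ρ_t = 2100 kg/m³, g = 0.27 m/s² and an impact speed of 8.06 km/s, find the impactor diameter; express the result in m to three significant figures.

d ≈ 931 m

Rearranging for d: d = [D / (1.29 · (1980/2100)^0.318 · 8060^0.46 · 0.27^-0.18)]^(1/0.81).
D = 25500 m.
(1980/2100)^0.318 = 0.9815
8060^0.46 = 62.65
0.27^-0.18 = 1.266
Denominator = 1.29 × 0.9815 × 62.65 × 1.266 = 100.4
D / 100.4 = 25500 / 100.4 = 254.0
d = 254.0^(1/0.81) = 254.0^1.2346 = 931.1 m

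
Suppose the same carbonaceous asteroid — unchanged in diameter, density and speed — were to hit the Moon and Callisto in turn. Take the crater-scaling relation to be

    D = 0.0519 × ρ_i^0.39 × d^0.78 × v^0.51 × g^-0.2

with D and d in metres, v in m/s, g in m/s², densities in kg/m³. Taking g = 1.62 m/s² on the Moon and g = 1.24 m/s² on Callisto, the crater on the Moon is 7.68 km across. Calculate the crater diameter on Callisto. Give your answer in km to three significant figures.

D ≈ 8.10 km

All impactor-dependent factors cancel in the ratio, leaving D_Callisto/D_Moon = (g_Callisto/g_Moon)^-0.2.
(1.24/1.62)^-0.2 = 0.7654^-0.2 = 1.055
D_Callisto = 1.055 × 7.68 km = 8.10 km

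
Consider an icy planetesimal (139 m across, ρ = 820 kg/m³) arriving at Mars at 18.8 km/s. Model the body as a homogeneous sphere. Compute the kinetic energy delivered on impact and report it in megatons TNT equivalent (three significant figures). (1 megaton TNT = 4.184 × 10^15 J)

v = 18800 m/s.
Mass m = (π/6) ρ d³ = (π/6) × 820 × (139)³ = 1.153 × 10^9 kg
E = ½ m v² = 0.5 × 1.153 × 10^9 × (18800)² = 2.038 × 10^17 J
   = 2.038 × 10^17 / 4.184×10^15 = 48.71 Mt

E ≈ 48.7 Mt TNT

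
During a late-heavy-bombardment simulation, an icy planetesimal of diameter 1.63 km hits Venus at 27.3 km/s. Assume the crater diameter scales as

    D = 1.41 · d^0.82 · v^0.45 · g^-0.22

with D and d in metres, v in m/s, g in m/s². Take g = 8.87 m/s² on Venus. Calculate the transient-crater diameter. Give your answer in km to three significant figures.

D ≈ 37.2 km

In SI units: d = 1630 m, v = 27300 m/s.
d^0.82 = 1630^0.82 = 430.5
v^0.45 = 27300^0.45 = 99.15
g^-0.22 = 8.87^-0.22 = 0.6187
D = 1.41 × 430.5 × 99.15 × 0.6187 = 37236 m
   = 37.24 km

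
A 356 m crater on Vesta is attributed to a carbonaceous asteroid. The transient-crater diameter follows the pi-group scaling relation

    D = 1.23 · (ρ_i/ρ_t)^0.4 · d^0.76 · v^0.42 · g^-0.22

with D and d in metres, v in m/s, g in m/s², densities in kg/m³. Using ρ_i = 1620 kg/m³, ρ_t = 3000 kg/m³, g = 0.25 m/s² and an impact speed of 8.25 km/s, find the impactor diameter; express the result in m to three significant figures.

Rearranging for d: d = [D / (1.23 · (1620/3000)^0.4 · 8250^0.42 · 0.25^-0.22)]^(1/0.76).
(1620/3000)^0.4 = 0.7816
8250^0.42 = 44.15
0.25^-0.22 = 1.357
Denominator = 1.23 × 0.7816 × 44.15 × 1.357 = 57.60
D / 57.60 = 356 / 57.60 = 6.181
d = 6.181^(1/0.76) = 6.181^1.3158 = 10.99 m

d ≈ 11.0 m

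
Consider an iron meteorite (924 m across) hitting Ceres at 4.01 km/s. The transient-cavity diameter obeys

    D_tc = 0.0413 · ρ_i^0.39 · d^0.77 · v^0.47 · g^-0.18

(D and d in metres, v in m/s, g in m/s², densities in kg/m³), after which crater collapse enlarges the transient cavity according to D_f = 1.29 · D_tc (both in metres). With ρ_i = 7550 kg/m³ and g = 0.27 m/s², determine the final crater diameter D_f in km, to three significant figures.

v = 4010 m/s.
ρ_i^0.39 = 7550^0.39 = 32.54
d^0.77 = 924^0.77 = 192.1
v^0.47 = 4010^0.47 = 49.37
g^-0.18 = 0.27^-0.18 = 1.266
D_tc = 0.0413 × 32.54 × 192.1 × 49.37 × 1.266 = 16140 m
D_f = 1.29 × 16140 = 20821 m
     = 20.82 km

D_f ≈ 20.8 km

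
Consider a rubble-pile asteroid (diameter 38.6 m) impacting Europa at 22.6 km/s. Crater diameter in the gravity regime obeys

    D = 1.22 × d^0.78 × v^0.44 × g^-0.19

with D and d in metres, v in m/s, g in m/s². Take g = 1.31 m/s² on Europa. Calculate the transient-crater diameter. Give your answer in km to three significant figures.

In SI units: v = 22600 m/s.
d^0.78 = 38.6^0.78 = 17.28
v^0.44 = 22600^0.44 = 82.38
g^-0.19 = 1.31^-0.19 = 0.9500
D = 1.22 × 17.28 × 82.38 × 0.9500 = 1650 m
   = 1.650 km

D ≈ 1.65 km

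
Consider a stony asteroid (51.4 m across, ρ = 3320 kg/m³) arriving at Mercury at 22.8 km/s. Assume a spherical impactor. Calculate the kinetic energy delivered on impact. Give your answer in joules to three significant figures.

E ≈ 6.14 × 10^16 J

v = 22800 m/s.
Mass m = (π/6) ρ d³ = (π/6) × 3320 × (51.4)³ = 2.361 × 10^8 kg
E = ½ m v² = 0.5 × 2.361 × 10^8 × (22800)² = 6.137 × 10^16 J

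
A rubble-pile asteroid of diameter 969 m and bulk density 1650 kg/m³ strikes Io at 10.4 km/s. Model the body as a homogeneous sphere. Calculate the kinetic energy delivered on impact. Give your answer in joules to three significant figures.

E ≈ 4.25 × 10^19 J

v = 10400 m/s.
Mass m = (π/6) ρ d³ = (π/6) × 1650 × (969)³ = 7.861 × 10^11 kg
E = ½ m v² = 0.5 × 7.861 × 10^11 × (10400)² = 4.251 × 10^19 J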